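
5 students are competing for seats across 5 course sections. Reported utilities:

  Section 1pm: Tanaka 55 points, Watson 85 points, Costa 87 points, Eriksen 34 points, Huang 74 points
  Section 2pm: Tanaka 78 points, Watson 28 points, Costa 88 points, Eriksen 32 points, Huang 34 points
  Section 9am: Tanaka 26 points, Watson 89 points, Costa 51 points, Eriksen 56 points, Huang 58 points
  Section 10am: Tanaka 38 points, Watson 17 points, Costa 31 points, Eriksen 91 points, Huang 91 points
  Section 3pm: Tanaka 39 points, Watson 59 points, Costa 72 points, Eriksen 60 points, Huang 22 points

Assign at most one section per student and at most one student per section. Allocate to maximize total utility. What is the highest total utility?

Maximum total: 405 points

This is a one-to-one assignment (maximum-weight bipartite matching).
Optimal: Tanaka→Section 2pm (78 points), Watson→Section 9am (89 points), Costa→Section 1pm (87 points), Eriksen→Section 3pm (60 points), Huang→Section 10am (91 points) — total 78+89+87+60+91 = 405 points.
Max-entry greedy (repeatedly take the single best remaining cell) gives 381 points, worse by 24.
Swapping Huang↔Watson (Huang→Section 9am 58 points, Watson→Section 10am 17 points) loses 105.
Every other assignment is strictly worse.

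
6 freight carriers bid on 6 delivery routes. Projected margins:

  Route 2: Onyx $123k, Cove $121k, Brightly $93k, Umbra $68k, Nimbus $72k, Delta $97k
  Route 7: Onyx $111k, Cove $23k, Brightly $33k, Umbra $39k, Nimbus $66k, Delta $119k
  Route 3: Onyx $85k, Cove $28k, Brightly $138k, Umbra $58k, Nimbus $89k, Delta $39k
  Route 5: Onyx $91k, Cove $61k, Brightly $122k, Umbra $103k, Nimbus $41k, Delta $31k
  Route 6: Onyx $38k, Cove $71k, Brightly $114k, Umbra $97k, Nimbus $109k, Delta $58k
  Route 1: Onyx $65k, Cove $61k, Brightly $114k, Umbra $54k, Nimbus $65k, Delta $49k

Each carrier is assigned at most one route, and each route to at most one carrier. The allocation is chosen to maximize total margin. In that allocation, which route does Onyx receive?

Optimal: Onyx→Route 1 ($65k), Cove→Route 2 ($121k), Brightly→Route 3 ($138k), Umbra→Route 5 ($103k), Nimbus→Route 6 ($109k), Delta→Route 7 ($119k) — total 65+121+138+103+109+119 = $655k.
Row-greedy (each carrier in turn takes its best remaining route) gives $550k, worse by 105.
Onyx's own top route is Route 2 ($123k), but forcing Onyx→Route 2 and reassigning the rest optimally gives only $653k — worse by 2.

Onyx receives Route 1.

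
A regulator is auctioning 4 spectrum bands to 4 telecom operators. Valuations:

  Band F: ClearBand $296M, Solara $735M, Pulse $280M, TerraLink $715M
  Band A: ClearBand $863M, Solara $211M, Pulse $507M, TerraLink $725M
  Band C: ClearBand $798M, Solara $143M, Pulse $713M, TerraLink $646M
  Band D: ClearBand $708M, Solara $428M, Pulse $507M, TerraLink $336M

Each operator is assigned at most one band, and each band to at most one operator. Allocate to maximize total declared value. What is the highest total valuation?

Optimal: ClearBand→Band D ($708M), Solara→Band F ($735M), Pulse→Band C ($713M), TerraLink→Band A ($725M) — total 708+735+713+725 = $2881M.
Row-greedy (each operator in turn takes its best remaining band) gives $2647M, worse by 234.

Maximum total: $2881M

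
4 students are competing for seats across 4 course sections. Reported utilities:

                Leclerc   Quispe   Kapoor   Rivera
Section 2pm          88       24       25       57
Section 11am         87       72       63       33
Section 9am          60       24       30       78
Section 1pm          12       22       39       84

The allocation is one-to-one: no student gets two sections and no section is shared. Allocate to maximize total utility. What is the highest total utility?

Treat this as an assignment problem: match each student to one section.
Optimal: Leclerc→Section 2pm (88 points), Quispe→Section 11am (72 points), Kapoor→Section 1pm (39 points), Rivera→Section 9am (78 points) — total 88+72+39+78 = 277 points.
Max-entry greedy (repeatedly take the single best remaining cell) gives 274 points, worse by 3.
Swapping Rivera↔Leclerc (Rivera→Section 2pm 57 points, Leclerc→Section 9am 60 points) loses 49.
No other one-to-one assignment exceeds 277 points.

Max total: 277 points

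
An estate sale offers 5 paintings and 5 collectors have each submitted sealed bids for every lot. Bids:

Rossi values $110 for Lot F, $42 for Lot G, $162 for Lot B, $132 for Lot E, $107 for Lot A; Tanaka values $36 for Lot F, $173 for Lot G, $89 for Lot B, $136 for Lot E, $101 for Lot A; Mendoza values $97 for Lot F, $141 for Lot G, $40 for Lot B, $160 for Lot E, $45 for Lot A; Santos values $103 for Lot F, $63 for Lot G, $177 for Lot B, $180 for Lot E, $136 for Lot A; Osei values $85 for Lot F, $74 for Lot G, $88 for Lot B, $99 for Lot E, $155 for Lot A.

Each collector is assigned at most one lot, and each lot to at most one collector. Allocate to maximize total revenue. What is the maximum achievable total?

Max total: $775

Optimal: Rossi→Lot F ($110), Tanaka→Lot G ($173), Mendoza→Lot E ($160), Santos→Lot B ($177), Osei→Lot A ($155) — total 110+173+160+177+155 = $775.
Row-greedy (each collector in turn takes its best remaining lot) gives $716, worse by 59.
Next-best assignment: Rossi→Lot B, Tanaka→Lot G, Mendoza→Lot F, Santos→Lot E, Osei→Lot A = $767.
Swapping Mendoza↔Santos (Mendoza→Lot B $40, Santos→Lot E $180) loses 117.
Checked against all permutations: $775 is optimal.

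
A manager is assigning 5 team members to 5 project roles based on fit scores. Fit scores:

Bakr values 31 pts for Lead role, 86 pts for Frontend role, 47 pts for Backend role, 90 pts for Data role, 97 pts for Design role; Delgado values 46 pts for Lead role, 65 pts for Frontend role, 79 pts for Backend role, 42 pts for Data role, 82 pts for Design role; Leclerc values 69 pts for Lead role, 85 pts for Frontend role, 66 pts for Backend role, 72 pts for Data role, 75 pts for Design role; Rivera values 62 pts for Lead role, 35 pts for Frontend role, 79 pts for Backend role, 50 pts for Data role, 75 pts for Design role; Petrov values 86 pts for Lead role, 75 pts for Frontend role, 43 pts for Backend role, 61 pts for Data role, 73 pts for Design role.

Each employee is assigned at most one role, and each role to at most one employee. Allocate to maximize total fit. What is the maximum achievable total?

Maximum total: 422 pts

Optimal: Bakr→Data role (90 pts), Delgado→Design role (82 pts), Leclerc→Frontend role (85 pts), Rivera→Backend role (79 pts), Petrov→Lead role (86 pts) — total 90+82+85+79+86 = 422 pts.
Row-greedy (each employee in turn takes its best remaining role) gives 384 pts, worse by 38.
Next-best assignment: Bakr→Data role, Delgado→Backend role, Leclerc→Frontend role, Rivera→Design role, Petrov→Lead role = 415 pts.
Swapping Bakr↔Rivera (Bakr→Backend role 47 pts, Rivera→Data role 50 pts) loses 72.
No other one-to-one assignment exceeds 422 pts.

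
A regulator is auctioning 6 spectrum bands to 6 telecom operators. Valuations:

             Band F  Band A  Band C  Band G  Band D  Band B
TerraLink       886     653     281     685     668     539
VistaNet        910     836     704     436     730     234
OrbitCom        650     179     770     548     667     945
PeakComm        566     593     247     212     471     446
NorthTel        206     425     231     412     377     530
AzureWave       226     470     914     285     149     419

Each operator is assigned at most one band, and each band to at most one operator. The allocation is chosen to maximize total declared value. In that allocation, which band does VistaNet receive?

Optimal: TerraLink→Band F ($886M), VistaNet→Band D ($730M), OrbitCom→Band B ($945M), PeakComm→Band A ($593M), NorthTel→Band G ($412M), AzureWave→Band C ($914M) — total 886+730+945+593+412+914 = $4480M.
Max-entry greedy (repeatedly take the single best remaining cell) gives $4424M, worse by 56.
VistaNet's own top band is Band F ($910M), but forcing VistaNet→Band F and reassigning the rest optimally gives only $4442M — worse by 38.

VistaNet receives Band D.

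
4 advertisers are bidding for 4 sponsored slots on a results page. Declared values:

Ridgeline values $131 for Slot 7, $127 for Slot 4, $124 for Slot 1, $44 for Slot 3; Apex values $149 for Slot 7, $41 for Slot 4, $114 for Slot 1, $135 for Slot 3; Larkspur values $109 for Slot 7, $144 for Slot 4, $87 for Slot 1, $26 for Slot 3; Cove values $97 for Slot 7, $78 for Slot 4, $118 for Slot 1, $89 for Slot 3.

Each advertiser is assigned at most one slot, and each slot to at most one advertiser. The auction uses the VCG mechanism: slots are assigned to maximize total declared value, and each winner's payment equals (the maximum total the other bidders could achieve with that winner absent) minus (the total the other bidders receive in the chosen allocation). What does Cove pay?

Efficient allocation: Ridgeline→Slot 7 ($131), Apex→Slot 3 ($135), Larkspur→Slot 4 ($144), Cove→Slot 1 ($118); total welfare W = $528.
Cove receives Slot 1 at value $118, so the others get W − 118 = $410.
Without Cove: best allocation of the remaining 3 bidders over all 4 slots is Ridgeline→Slot 1 ($124), Apex→Slot 7 ($149), Larkspur→Slot 4 ($144), total $417.
VCG payment = (others' best without Cove) − (others' welfare with Cove) = 417 − 410 = $7.

Cove pays $7.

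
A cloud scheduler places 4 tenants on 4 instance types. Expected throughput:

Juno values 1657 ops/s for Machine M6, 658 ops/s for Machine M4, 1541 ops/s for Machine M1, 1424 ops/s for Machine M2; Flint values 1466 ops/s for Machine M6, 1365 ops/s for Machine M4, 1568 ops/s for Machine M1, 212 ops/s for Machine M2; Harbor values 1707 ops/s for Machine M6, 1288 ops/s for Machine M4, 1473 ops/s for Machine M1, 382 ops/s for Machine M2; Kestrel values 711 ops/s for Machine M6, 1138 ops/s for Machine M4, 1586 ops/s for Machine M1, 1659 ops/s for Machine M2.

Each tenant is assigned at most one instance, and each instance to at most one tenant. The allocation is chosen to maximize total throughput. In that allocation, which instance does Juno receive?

Juno receives Machine M1.

Optimal: Juno→Machine M1 (1541 ops/s), Flint→Machine M4 (1365 ops/s), Harbor→Machine M6 (1707 ops/s), Kestrel→Machine M2 (1659 ops/s) — total 1541+1365+1707+1659 = 6272 ops/s.
Max-entry greedy (repeatedly take the single best remaining cell) gives 5592 ops/s, worse by 680.
Next-best assignment: Juno→Machine M6, Flint→Machine M1, Harbor→Machine M4, Kestrel→Machine M2 = 6172 ops/s.
Checked against all permutations: 6272 ops/s is optimal.
Juno's own top instance is Machine M6 (1657 ops/s), but forcing Juno→Machine M6 and reassigning the rest optimally gives only 6172 ops/s — worse by 100.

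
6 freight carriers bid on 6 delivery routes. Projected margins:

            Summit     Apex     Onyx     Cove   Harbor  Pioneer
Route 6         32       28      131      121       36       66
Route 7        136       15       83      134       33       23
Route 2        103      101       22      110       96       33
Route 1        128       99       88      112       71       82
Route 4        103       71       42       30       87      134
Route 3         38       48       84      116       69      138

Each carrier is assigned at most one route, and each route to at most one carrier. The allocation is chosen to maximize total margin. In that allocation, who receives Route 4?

Harbor receives Route 4.

Optimal: Summit→Route 1 ($128k), Apex→Route 2 ($101k), Onyx→Route 6 ($131k), Cove→Route 7 ($134k), Harbor→Route 4 ($87k), Pioneer→Route 3 ($138k) — total 128+101+131+134+87+138 = $719k.
Max-entry greedy (repeatedly take the single best remaining cell) gives $705k, worse by 14.
Next-best assignment: Summit→Route 7, Apex→Route 1, Onyx→Route 6, Cove→Route 3, Harbor→Route 2, Pioneer→Route 4 = $712k.
Harbor's own top route is Route 2 ($96k), but forcing Harbor→Route 2 and reassigning the rest optimally gives only $712k — worse by 7.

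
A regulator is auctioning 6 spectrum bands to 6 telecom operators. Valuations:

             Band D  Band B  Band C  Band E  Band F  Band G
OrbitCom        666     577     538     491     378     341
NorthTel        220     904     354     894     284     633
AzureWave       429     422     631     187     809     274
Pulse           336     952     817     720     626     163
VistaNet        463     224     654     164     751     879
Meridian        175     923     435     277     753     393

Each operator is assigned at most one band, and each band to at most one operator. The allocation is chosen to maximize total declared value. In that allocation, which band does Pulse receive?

Pulse receives Band C.

Treat this as an assignment problem: match each operator to one band.
Optimal: OrbitCom→Band D ($666M), NorthTel→Band E ($894M), AzureWave→Band F ($809M), Pulse→Band C ($817M), VistaNet→Band G ($879M), Meridian→Band B ($923M) — total 666+894+809+817+879+923 = $4988M.
Swapping NorthTel↔VistaNet (NorthTel→Band G $633M, VistaNet→Band E $164M) loses 976.
Pulse's own top band is Band B ($952M), but forcing Pulse→Band B and reassigning the rest optimally gives only $4775M — worse by 213.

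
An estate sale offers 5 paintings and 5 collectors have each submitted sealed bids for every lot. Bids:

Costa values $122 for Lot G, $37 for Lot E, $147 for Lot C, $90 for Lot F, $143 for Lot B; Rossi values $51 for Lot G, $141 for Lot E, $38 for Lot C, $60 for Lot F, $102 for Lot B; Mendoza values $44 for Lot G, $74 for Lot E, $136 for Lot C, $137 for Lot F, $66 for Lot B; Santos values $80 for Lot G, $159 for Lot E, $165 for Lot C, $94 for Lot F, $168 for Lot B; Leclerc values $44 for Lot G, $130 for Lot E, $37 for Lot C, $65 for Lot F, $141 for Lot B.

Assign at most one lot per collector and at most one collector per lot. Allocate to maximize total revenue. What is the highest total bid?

This is the linear assignment problem.
Optimal: Costa→Lot G ($122), Rossi→Lot E ($141), Mendoza→Lot F ($137), Santos→Lot C ($165), Leclerc→Lot B ($141) — total 122+141+137+165+141 = $706.
Row-greedy (each collector in turn takes its best remaining lot) gives $637, worse by 69.
No other one-to-one assignment exceeds $706.

Max total: $706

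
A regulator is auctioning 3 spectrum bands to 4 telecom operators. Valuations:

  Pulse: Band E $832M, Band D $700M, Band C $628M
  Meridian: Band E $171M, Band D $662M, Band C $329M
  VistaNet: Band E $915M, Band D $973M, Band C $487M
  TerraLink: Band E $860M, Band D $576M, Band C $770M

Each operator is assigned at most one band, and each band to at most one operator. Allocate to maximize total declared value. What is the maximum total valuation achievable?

Maximum total: $2575M

Optimal: Pulse→Band E ($832M), VistaNet→Band D ($973M), TerraLink→Band C ($770M) — total 832+973+770 = $2575M.
Max-entry greedy (repeatedly take the single best remaining cell) gives $2461M, worse by 114.
Next-best assignment: TerraLink→Band E, VistaNet→Band D, Pulse→Band C = $2461M.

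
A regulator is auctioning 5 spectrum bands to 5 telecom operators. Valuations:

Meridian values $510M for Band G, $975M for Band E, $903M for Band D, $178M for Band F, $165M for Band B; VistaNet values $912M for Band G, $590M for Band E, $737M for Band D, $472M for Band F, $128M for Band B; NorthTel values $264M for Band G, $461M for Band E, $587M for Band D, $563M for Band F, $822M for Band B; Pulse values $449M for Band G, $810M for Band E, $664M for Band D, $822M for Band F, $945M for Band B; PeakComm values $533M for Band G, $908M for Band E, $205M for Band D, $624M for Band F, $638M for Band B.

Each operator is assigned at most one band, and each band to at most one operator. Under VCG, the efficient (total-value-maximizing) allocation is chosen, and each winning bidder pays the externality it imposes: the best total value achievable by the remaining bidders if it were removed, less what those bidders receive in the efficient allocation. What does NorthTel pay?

Efficient allocation: Meridian→Band D ($903M), VistaNet→Band G ($912M), NorthTel→Band B ($822M), Pulse→Band F ($822M), PeakComm→Band E ($908M); total welfare W = $4367M.
NorthTel receives Band B at value $822M, so the others get W − 822 = $3545M.
Without NorthTel: best allocation of the remaining 4 bidders over all 5 bands is Meridian→Band D ($903M), VistaNet→Band G ($912M), Pulse→Band B ($945M), PeakComm→Band E ($908M), total $3668M.
VCG payment = (others' best without NorthTel) − (others' welfare with NorthTel) = 3668 − 3545 = $123M.

NorthTel pays $123M.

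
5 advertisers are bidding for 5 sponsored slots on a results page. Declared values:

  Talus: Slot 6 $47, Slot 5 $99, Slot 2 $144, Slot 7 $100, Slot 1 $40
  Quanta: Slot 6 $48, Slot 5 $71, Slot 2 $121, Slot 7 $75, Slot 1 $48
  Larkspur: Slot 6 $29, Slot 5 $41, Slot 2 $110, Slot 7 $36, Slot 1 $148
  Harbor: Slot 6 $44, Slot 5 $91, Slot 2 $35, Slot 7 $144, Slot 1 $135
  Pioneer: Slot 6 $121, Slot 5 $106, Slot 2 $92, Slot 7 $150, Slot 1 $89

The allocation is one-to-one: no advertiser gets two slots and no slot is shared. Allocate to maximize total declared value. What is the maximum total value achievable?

This is the linear assignment problem.
Optimal: Talus→Slot 5 ($99), Quanta→Slot 2 ($121), Larkspur→Slot 1 ($148), Harbor→Slot 7 ($144), Pioneer→Slot 6 ($121) — total 99+121+148+144+121 = $633.
Checked against all permutations: $633 is optimal.

Maximum total: $633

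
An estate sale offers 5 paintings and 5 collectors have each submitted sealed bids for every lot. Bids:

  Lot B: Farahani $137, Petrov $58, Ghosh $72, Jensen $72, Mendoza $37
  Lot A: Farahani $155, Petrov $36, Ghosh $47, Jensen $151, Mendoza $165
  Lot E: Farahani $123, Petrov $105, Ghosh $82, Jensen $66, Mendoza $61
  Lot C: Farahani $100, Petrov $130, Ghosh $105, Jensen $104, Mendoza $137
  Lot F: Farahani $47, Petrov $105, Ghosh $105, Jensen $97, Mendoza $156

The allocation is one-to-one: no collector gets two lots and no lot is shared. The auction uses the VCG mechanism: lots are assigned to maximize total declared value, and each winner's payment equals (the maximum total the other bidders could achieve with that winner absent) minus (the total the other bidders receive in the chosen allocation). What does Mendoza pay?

Efficient allocation: Farahani→Lot B ($137), Petrov→Lot C ($130), Ghosh→Lot E ($82), Jensen→Lot A ($151), Mendoza→Lot F ($156); total welfare W = $656.
Mendoza receives Lot F at value $156, so the others get W − 156 = $500.
Without Mendoza: best allocation of the remaining 4 bidders over all 5 lots is Farahani→Lot B ($137), Petrov→Lot C ($130), Ghosh→Lot F ($105), Jensen→Lot A ($151), total $523.
VCG payment = (others' best without Mendoza) − (others' welfare with Mendoza) = 523 − 500 = $23.

Mendoza pays $23.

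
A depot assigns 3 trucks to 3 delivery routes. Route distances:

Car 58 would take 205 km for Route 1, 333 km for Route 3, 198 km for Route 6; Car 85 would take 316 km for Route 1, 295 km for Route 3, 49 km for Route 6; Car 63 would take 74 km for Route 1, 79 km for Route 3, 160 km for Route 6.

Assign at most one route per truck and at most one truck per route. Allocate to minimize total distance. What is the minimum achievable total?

Optimal: Car 58→Route 1 (205 km), Car 85→Route 6 (49 km), Car 63→Route 3 (79 km) — total 205+49+79 = 333 km.

Min total: 333 km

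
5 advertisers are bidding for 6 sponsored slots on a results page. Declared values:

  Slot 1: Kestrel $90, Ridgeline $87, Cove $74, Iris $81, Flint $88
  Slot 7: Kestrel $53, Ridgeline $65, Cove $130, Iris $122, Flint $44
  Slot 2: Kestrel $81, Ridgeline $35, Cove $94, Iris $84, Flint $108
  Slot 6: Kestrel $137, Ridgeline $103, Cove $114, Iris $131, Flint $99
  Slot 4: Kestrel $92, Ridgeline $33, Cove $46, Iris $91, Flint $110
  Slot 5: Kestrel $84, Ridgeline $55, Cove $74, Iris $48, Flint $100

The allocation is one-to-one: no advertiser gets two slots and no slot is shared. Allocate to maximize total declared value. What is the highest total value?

Maximum total: $553

Optimal: Kestrel→Slot 6 ($137), Ridgeline→Slot 1 ($87), Cove→Slot 7 ($130), Iris→Slot 4 ($91), Flint→Slot 2 ($108) — total 137+87+130+91+108 = $553.
Max-entry greedy (repeatedly take the single best remaining cell) gives $548, worse by 5.
Next-best assignment: Kestrel→Slot 6, Ridgeline→Slot 1, Cove→Slot 2, Iris→Slot 7, Flint→Slot 4 = $550.
Swapping Kestrel↔Cove (Kestrel→Slot 7 $53, Cove→Slot 6 $114) loses 100.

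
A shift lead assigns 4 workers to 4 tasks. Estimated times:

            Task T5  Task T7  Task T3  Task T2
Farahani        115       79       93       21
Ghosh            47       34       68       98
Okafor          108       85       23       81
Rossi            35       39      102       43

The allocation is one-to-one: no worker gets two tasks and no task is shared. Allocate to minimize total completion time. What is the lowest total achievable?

Min total: 113 min

This is the linear assignment problem.
Optimal: Farahani→Task T2 (21 min), Ghosh→Task T7 (34 min), Okafor→Task T3 (23 min), Rossi→Task T5 (35 min) — total 21+34+23+35 = 113 min.
Checked against all permutations: 113 min is optimal.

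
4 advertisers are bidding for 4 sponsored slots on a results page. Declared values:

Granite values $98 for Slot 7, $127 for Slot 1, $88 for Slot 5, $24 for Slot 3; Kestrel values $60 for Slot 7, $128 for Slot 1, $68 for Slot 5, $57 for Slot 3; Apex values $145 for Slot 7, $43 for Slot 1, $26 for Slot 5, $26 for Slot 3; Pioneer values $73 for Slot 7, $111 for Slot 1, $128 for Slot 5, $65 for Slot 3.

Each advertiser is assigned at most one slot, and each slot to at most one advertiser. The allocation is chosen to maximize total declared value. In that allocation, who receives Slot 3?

Kestrel receives Slot 3.

Optimal: Granite→Slot 1 ($127), Kestrel→Slot 3 ($57), Apex→Slot 7 ($145), Pioneer→Slot 5 ($128) — total 127+57+145+128 = $457.
Row-greedy (each advertiser in turn takes its best remaining slot) gives $405, worse by 52.
Next-best assignment: Granite→Slot 5, Kestrel→Slot 1, Apex→Slot 7, Pioneer→Slot 3 = $426.
Kestrel's own top slot is Slot 1 ($128), but forcing Kestrel→Slot 1 and reassigning the rest optimally gives only $426 — worse by 31.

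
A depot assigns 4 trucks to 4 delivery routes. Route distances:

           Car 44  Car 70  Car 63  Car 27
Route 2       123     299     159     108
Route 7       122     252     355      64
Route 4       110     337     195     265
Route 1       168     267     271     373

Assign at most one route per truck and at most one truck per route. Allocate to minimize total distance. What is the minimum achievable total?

Minimum total: 600 km

This is the linear assignment problem.
Optimal: Car 44→Route 4 (110 km), Car 70→Route 1 (267 km), Car 63→Route 2 (159 km), Car 27→Route 7 (64 km) — total 110+267+159+64 = 600 km.
Column-greedy (each route in turn goes to its cheapest remaining truck) gives 692 km, worse by 92.
Next-best assignment: Car 44→Route 2, Car 70→Route 1, Car 63→Route 4, Car 27→Route 7 = 649 km.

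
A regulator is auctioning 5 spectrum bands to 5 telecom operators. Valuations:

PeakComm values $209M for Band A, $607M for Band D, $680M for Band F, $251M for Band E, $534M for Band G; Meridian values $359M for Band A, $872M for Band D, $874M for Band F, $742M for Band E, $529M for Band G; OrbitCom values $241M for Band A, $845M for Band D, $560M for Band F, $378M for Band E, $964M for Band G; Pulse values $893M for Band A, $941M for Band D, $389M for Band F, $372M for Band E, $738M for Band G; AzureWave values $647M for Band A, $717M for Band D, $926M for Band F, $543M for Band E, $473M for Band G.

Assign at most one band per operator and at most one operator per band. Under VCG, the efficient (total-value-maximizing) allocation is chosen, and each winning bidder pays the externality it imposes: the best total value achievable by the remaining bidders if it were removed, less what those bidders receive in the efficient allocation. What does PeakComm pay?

Efficient allocation: PeakComm→Band D ($607M), Meridian→Band E ($742M), OrbitCom→Band G ($964M), Pulse→Band A ($893M), AzureWave→Band F ($926M); total welfare W = $4132M.
PeakComm receives Band D at value $607M, so the others get W − 607 = $3525M.
Without PeakComm: best allocation of the remaining 4 bidders over all 5 bands is Meridian→Band D ($872M), OrbitCom→Band G ($964M), Pulse→Band A ($893M), AzureWave→Band F ($926M), total $3655M.
VCG payment = (others' best without PeakComm) − (others' welfare with PeakComm) = 3655 − 3525 = $130M.

PeakComm pays $130M.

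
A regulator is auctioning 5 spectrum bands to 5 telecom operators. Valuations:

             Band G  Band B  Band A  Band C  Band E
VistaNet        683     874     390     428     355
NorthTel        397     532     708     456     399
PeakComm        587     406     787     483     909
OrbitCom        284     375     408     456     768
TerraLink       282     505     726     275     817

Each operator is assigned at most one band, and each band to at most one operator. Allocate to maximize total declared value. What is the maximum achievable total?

Max total: $3442M

Optimal: VistaNet→Band B ($874M), NorthTel→Band A ($708M), PeakComm→Band G ($587M), OrbitCom→Band C ($456M), TerraLink→Band E ($817M) — total 874+708+587+456+817 = $3442M.
Row-greedy (each operator in turn takes its best remaining band) gives $3229M, worse by 213.
No other one-to-one assignment exceeds $3442M.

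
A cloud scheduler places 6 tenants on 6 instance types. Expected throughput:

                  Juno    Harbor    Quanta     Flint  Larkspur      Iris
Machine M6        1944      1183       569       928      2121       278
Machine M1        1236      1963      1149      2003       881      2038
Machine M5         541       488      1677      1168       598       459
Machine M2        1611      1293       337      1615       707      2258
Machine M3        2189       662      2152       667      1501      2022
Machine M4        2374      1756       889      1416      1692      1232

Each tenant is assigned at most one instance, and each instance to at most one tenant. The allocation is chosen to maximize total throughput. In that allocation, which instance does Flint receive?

Flint receives Machine M5.

This is the linear assignment problem.
Optimal: Juno→Machine M4 (2374 ops/s), Harbor→Machine M1 (1963 ops/s), Quanta→Machine M3 (2152 ops/s), Flint→Machine M5 (1168 ops/s), Larkspur→Machine M6 (2121 ops/s), Iris→Machine M2 (2258 ops/s) — total 2374+1963+2152+1168+2121+2258 = 12036 ops/s.
Row-greedy (each tenant in turn takes its best remaining instance) gives 10684 ops/s, worse by 1352.
Next-best assignment: Juno→Machine M3, Harbor→Machine M4, Quanta→Machine M5, Flint→Machine M1, Larkspur→Machine M6, Iris→Machine M2 = 12004 ops/s.
Swapping Juno↔Larkspur (Juno→Machine M6 1944 ops/s, Larkspur→Machine M4 1692 ops/s) loses 859.
Every other assignment is strictly worse.
Flint's own top instance is Machine M1 (2003 ops/s), but forcing Flint→Machine M1 and reassigning the rest optimally gives only 12004 ops/s — worse by 32.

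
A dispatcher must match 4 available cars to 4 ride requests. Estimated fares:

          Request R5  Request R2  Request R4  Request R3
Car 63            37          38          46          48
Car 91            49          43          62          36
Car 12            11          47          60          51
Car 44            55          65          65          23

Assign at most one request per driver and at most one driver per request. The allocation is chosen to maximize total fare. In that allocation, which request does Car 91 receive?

Optimal: Car 63→Request R3 ($48), Car 91→Request R5 ($49), Car 12→Request R4 ($60), Car 44→Request R2 ($65) — total 48+49+60+65 = $222.
Car 91's own top request is Request R4 ($62), but forcing Car 91→Request R4 and reassigning the rest optimally gives only $215 — worse by 7.

Car 91 receives Request R5.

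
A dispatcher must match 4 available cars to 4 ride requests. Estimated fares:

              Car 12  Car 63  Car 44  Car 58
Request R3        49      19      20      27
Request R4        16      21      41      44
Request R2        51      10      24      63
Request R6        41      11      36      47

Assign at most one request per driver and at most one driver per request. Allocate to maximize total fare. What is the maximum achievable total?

This is a one-to-one assignment (maximum-weight bipartite matching).
Optimal: Car 12→Request R3 ($49), Car 63→Request R4 ($21), Car 44→Request R6 ($36), Car 58→Request R2 ($63) — total 49+21+36+63 = $169.
Max-entry greedy (repeatedly take the single best remaining cell) gives $164, worse by 5.
No other one-to-one assignment exceeds $169.

Maximum total: $169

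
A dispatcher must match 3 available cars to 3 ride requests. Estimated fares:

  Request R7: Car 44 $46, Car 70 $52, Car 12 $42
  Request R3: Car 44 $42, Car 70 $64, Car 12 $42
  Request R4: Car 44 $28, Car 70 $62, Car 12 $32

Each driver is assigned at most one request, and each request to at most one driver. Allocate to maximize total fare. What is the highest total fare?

Treat this as an assignment problem: match each driver to one request.
Optimal: Car 44→Request R7 ($46), Car 70→Request R4 ($62), Car 12→Request R3 ($42) — total 46+62+42 = $150.
Max-entry greedy (repeatedly take the single best remaining cell) gives $142, worse by 8.
Next-best assignment: Car 44→Request R3, Car 70→Request R4, Car 12→Request R7 = $146.

Max total: $150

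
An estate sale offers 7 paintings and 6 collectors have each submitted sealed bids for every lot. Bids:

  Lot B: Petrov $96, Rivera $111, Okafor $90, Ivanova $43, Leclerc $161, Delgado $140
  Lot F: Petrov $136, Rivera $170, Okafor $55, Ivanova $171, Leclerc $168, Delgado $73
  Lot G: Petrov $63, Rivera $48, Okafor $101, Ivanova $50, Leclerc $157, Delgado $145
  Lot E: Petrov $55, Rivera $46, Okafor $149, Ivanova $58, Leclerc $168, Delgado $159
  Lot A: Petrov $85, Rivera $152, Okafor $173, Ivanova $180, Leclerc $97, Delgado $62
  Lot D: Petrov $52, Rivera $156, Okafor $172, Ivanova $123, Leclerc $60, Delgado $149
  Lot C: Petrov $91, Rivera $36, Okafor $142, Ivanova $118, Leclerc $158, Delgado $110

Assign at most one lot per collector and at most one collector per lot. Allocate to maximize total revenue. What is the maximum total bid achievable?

Optimal: Petrov→Lot B ($96), Rivera→Lot F ($170), Okafor→Lot D ($172), Ivanova→Lot A ($180), Leclerc→Lot C ($158), Delgado→Lot E ($159) — total 96+170+172+180+158+159 = $935.
Row-greedy (each collector in turn takes its best remaining lot) gives $896, worse by 39.
Swapping Delgado↔Ivanova (Delgado→Lot A $62, Ivanova→Lot E $58) loses 219.

Maximum total: $935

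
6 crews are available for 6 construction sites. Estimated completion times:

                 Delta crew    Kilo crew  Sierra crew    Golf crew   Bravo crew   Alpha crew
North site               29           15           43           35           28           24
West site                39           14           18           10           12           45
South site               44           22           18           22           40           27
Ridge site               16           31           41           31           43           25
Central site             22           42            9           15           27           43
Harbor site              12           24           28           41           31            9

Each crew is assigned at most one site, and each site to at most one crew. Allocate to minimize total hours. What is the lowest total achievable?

Minimum total: 83 hours

This is a one-to-one assignment (minimum-cost bipartite matching).
Optimal: Delta crew→Ridge site (16 hours), Kilo crew→North site (15 hours), Sierra crew→Central site (9 hours), Golf crew→South site (22 hours), Bravo crew→West site (12 hours), Alpha crew→Harbor site (9 hours) — total 16+15+9+22+12+9 = 83 hours.
Column-greedy (each site in turn goes to its cheapest remaining crew) gives 95 hours, worse by 12.
Next-best assignment: Delta crew→Ridge site, Kilo crew→North site, Sierra crew→South site, Golf crew→Central site, Bravo crew→West site, Alpha crew→Harbor site = 85 hours.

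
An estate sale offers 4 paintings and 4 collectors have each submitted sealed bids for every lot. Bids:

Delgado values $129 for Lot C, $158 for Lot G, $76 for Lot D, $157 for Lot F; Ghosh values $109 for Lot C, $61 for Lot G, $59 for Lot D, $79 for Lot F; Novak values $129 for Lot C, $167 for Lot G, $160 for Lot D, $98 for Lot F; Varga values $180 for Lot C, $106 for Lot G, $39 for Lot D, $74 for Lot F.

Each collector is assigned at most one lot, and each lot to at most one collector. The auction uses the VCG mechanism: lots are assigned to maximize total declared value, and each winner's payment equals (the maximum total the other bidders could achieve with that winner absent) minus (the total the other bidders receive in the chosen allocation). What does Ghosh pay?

Efficient allocation: Delgado→Lot G ($158), Ghosh→Lot F ($79), Novak→Lot D ($160), Varga→Lot C ($180); total welfare W = $577.
Ghosh receives Lot F at value $79, so the others get W − 79 = $498.
Without Ghosh: best allocation of the remaining 3 bidders over all 4 lots is Delgado→Lot F ($157), Novak→Lot G ($167), Varga→Lot C ($180), total $504.
VCG payment = (others' best without Ghosh) − (others' welfare with Ghosh) = 504 − 498 = $6.

Ghosh pays $6.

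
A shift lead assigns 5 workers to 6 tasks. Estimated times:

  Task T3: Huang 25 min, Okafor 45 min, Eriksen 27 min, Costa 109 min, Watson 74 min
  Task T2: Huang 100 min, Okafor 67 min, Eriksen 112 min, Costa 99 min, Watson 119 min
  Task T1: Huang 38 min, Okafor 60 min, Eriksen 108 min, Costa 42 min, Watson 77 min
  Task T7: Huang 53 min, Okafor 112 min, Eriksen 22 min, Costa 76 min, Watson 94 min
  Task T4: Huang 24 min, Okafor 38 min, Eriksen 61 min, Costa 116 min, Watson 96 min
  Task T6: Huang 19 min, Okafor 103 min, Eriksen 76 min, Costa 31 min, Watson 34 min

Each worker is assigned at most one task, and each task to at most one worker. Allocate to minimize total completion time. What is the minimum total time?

Optimal: Huang→Task T3 (25 min), Okafor→Task T4 (38 min), Eriksen→Task T7 (22 min), Costa→Task T1 (42 min), Watson→Task T6 (34 min) — total 25+38+22+42+34 = 161 min.
Min-entry greedy (repeatedly take the single cheapest remaining cell) gives 195 min, worse by 34.
Checked against all permutations: 161 min is optimal.

Minimum total: 161 min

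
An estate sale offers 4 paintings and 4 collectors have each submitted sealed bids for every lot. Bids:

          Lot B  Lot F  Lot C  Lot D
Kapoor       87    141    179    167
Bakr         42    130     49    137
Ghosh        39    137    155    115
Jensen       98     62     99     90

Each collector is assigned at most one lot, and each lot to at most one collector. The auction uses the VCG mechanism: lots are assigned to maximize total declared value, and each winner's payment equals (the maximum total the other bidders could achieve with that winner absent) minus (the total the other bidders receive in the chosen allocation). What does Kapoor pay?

Kapoor pays $18.

Efficient allocation: Kapoor→Lot C ($179), Bakr→Lot D ($137), Ghosh→Lot F ($137), Jensen→Lot B ($98); total welfare W = $551.
Kapoor receives Lot C at value $179, so the others get W − 179 = $372.
Without Kapoor: best allocation of the remaining 3 bidders over all 4 lots is Bakr→Lot D ($137), Ghosh→Lot C ($155), Jensen→Lot B ($98), total $390.
VCG payment = (others' best without Kapoor) − (others' welfare with Kapoor) = 390 − 372 = $18.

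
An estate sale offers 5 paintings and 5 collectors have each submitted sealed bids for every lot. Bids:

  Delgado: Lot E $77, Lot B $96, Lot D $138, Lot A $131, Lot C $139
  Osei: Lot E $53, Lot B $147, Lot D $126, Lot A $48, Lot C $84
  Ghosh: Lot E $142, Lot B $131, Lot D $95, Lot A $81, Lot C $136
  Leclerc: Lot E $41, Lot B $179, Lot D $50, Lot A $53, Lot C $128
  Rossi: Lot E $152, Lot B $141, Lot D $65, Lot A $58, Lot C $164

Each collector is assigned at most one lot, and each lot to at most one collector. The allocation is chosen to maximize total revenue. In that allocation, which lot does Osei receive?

Osei receives Lot D.

Optimal: Delgado→Lot A ($131), Osei→Lot D ($126), Ghosh→Lot E ($142), Leclerc→Lot B ($179), Rossi→Lot C ($164) — total 131+126+142+179+164 = $742.
Column-greedy (each lot in turn goes to its best remaining collector) gives $634, worse by 108.
Next-best assignment: Delgado→Lot A, Osei→Lot D, Ghosh→Lot C, Leclerc→Lot B, Rossi→Lot E = $724.
Swapping Leclerc↔Ghosh (Leclerc→Lot E $41, Ghosh→Lot B $131) loses 149.
Checked against all permutations: $742 is optimal.
Osei's own top lot is Lot B ($147), but forcing Osei→Lot B and reassigning the rest optimally gives only $653 — worse by 89.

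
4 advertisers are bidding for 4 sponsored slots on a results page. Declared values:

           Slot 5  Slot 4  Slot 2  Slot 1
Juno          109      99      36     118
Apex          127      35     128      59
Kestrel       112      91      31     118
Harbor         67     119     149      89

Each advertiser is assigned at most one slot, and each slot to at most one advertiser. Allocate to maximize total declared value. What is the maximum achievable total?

Max total: $493

This is a one-to-one assignment (maximum-weight bipartite matching).
Optimal: Juno→Slot 4 ($99), Apex→Slot 5 ($127), Kestrel→Slot 1 ($118), Harbor→Slot 2 ($149) — total 99+127+118+149 = $493.
Max-entry greedy (repeatedly take the single best remaining cell) gives $485, worse by 8.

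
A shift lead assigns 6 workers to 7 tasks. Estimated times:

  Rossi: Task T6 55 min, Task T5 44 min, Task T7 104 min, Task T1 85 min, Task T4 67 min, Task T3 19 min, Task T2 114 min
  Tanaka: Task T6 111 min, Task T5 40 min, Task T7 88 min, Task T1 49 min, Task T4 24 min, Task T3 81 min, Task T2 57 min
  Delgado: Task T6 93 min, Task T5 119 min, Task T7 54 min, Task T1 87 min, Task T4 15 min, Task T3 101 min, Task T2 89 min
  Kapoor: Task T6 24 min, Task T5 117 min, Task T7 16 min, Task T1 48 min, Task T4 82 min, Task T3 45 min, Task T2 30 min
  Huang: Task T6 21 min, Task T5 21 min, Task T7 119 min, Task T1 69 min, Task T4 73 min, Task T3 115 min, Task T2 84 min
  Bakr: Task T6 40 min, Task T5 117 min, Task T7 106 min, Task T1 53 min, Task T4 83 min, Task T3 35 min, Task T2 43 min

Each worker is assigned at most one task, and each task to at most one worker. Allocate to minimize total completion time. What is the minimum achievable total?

This is the linear assignment problem.
Optimal: Rossi→Task T3 (19 min), Tanaka→Task T5 (40 min), Delgado→Task T4 (15 min), Kapoor→Task T7 (16 min), Huang→Task T6 (21 min), Bakr→Task T2 (43 min) — total 19+40+15+16+21+43 = 154 min.
Row-greedy (each worker in turn takes its cheapest remaining task) gives 185 min, worse by 31.
Next-best assignment: Rossi→Task T3, Tanaka→Task T1, Delgado→Task T4, Kapoor→Task T7, Huang→Task T5, Bakr→Task T6 = 160 min.
No other one-to-one assignment undercuts 154 min.

Min total: 154 min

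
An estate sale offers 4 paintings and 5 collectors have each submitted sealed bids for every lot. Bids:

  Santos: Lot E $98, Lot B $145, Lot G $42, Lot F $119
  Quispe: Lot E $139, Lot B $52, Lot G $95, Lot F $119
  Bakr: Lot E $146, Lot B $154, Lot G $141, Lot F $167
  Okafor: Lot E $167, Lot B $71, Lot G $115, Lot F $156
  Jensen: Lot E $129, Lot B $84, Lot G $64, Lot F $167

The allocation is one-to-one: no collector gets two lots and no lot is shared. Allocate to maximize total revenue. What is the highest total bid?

This is a one-to-one assignment (maximum-weight bipartite matching).
Optimal: Okafor→Lot E ($167), Santos→Lot B ($145), Bakr→Lot G ($141), Jensen→Lot F ($167) — total 167+145+141+167 = $620.
Max-entry greedy (repeatedly take the single best remaining cell) gives $574, worse by 46.
Next-best assignment: Quispe→Lot E, Santos→Lot B, Bakr→Lot G, Jensen→Lot F = $592.

Max total: $620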